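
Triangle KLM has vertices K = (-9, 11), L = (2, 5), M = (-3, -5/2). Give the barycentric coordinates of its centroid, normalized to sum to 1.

(1/3, 1/3, 1/3)

The centroid is the average of the vertices, so each weight is 1/3.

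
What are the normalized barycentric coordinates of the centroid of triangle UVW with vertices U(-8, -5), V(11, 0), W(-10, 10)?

The centroid is the average of the vertices, so each weight is 1/3.

(1/3, 1/3, 1/3)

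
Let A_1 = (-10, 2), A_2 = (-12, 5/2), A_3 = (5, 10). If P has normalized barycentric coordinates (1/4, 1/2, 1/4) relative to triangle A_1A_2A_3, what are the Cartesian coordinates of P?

P = (1/4)·A_1 + (1/2)·A_2 + (1/4)·A_3.
x-coordinate: (1/4)·(-10) + (1/2)·(-12) + (1/4)·5 = -29/4.
y-coordinate: (1/4)·2 + (1/2)·(5/2) + (1/4)·10 = 17/4.

(-29/4, 17/4)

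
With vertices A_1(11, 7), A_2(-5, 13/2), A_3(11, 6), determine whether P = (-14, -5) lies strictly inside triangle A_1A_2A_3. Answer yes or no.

Barycentric coordinates of P: (-377/32, 25/16, 359/32).
The three coordinates are negative, positive, positive; a point is interior exactly when all three are positive.

no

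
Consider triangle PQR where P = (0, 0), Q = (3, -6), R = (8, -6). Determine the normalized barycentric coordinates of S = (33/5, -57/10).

(1/20, 1/5, 3/4)

Signed area of the reference triangle: [PQR] = ½·(0·(-6−(-6)) + 3·(-6−0) + 8·(0−(-6))) = ½·(0 − 18 + 48) = 15.
[SQR] = ½·((33/5)·(-6−(-6)) + 3·(-6−(-57/10)) + 8·(-57/10−(-6))) = ½·(0 − 9/10 + 12/5) = 3/4, so the P-coordinate is (3/4)/15 = 1/20.
[PSR] = ½·(0·(-57/10−(-6)) + (33/5)·(-6−0) + 8·(0−(-57/10))) = ½·(0 − 198/5 + 228/5) = 3, so the Q-coordinate is 1/5.
[PQS] = ½·(0·(-6−(-57/10)) + 3·(-57/10−0) + (33/5)·(0−(-6))) = ½·(0 − 171/10 + 198/5) = 45/4, so the R-coordinate is 3/4.
Check: 1/20 + 1/5 + 3/4 = 1.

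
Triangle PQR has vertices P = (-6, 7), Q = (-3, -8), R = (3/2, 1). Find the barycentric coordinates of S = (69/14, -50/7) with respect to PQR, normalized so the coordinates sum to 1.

(-5/7, 3/7, 9/7)

Signed area of the reference triangle: [PQR] = ½·((-6)·(-8−1) + (-3)·(1−7) + (3/2)·(7−(-8))) = ½·(54 + 18 + 45/2) = 189/4.
[SQR] = ½·((69/14)·(-8−1) + (-3)·(1−(-50/7)) + (3/2)·(-50/7−(-8))) = ½·(-621/14 − 171/7 + 9/7) = -135/4, so the P-coordinate is (-135/4)/(189/4) = -5/7.
[PSR] = ½·((-6)·(-50/7−1) + (69/14)·(1−7) + (3/2)·(7−(-50/7))) = ½·(342/7 − 207/7 + 297/14) = 81/4, so the Q-coordinate is 3/7.
[PQS] = ½·((-6)·(-8−(-50/7)) + (-3)·(-50/7−7) + (69/14)·(7−(-8))) = ½·(36/7 + 297/7 + 1035/14) = 243/4, so the R-coordinate is 9/7.
Check: -5/7 + 3/7 + 9/7 = 1.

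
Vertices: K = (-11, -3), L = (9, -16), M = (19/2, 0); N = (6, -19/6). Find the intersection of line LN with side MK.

Barycentric coordinates of N with respect to KLM: (1/6, 1/6, 2/3).
On side MK the L-coordinate is zero; dropping N's L-weight 1/6 and renormalizing the remaining 2/3 : 1/6 gives weights 4/5, 1/5 on M, K.
J = (4/5)·(19/2, 0) + (1/5)·(-11, -3) = (27/5, -3/5).

(27/5, -3/5)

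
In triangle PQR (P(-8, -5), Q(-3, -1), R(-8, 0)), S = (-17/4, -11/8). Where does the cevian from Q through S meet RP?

(-8, -5/2)

Barycentric coordinates of S with respect to PQR: (1/8, 3/4, 1/8).
On side RP the Q-coordinate is zero; dropping S's Q-weight 3/4 and renormalizing the remaining 1/8 : 1/8 gives weights 1/2, 1/2 on R, P.
T = (1/2)·(-8, 0) + (1/2)·(-8, -5) = (-8, -5/2).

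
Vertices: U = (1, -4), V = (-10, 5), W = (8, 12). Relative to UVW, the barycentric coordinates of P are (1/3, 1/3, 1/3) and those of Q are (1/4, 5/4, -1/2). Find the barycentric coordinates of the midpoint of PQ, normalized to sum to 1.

Since both coordinate triples sum to 1, the midpoint's barycentrics are the componentwise average.
(1/3+1/4)/2 = 7/24; similarly 19/24 and -1/12.

(7/24, 19/24, -1/12)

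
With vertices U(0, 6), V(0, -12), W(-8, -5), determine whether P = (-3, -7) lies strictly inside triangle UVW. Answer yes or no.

Barycentric coordinates of P: (19/144, 71/144, 3/8).
The three coordinates are positive, positive, positive; a point is interior exactly when all three are positive.

yes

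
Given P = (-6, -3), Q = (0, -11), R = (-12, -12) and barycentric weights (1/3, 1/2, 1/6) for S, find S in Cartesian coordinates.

(-4, -17/2)

S = (1/3)·P + (1/2)·Q + (1/6)·R.
x-coordinate: (1/3)·(-6) + (1/2)·0 + (1/6)·(-12) = -4.
y-coordinate: (1/3)·(-3) + (1/2)·(-11) + (1/6)·(-12) = -17/2.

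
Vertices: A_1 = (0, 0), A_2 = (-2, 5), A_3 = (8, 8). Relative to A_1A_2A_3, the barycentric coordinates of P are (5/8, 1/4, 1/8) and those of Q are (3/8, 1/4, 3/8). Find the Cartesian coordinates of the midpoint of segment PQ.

(3/2, 13/4)

Barycentric coordinates of the midpoint are the average: (1/2, 1/4, 1/4).
Converting: (1/2)·A_1 + (1/4)·A_2 + (1/4)·A_3 = (3/2, 13/4).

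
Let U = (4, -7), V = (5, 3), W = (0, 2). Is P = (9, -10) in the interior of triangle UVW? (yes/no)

no

Barycentric coordinates of P: (69/49, 33/49, -53/49).
The three coordinates are positive, positive, negative; a point is interior exactly when all three are positive.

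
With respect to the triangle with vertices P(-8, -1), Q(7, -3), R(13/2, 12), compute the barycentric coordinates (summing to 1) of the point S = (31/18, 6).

Signed area of the reference triangle: [PQR] = ½·((-8)·(-3−12) + 7·(12−(-1)) + (13/2)·(-1−(-3))) = ½·(120 + 91 + 13) = 112.
[SQR] = ½·((31/18)·(-3−12) + 7·(12−6) + (13/2)·(6−(-3))) = ½·(-155/6 + 42 + 117/2) = 112/3, so the P-coordinate is (112/3)/112 = 1/3.
[PSR] = ½·((-8)·(6−12) + (31/18)·(12−(-1)) + (13/2)·(-1−6)) = ½·(48 + 403/18 − 91/2) = 112/9, so the Q-coordinate is 1/9.
[PQS] = ½·((-8)·(-3−6) + 7·(6−(-1)) + (31/18)·(-1−(-3))) = ½·(72 + 49 + 31/9) = 560/9, so the R-coordinate is 5/9.
Check: 1/3 + 1/9 + 5/9 = 1.

(1/3, 1/9, 5/9)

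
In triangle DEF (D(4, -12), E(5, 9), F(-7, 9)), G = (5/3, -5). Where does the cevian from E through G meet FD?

Barycentric coordinates of G with respect to DEF: (2/3, 1/9, 2/9).
On side FD the E-coordinate is zero; dropping G's E-weight 1/9 and renormalizing the remaining 2/9 : 2/3 gives weights 1/4, 3/4 on F, D.
H = (1/4)·(-7, 9) + (3/4)·(4, -12) = (5/4, -27/4).

(5/4, -27/4)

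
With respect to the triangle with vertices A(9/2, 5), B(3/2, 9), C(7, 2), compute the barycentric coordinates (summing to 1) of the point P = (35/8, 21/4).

(1/2, 1/4, 1/4)

Signed area of the reference triangle: [ABC] = ½·((9/2)·(9−2) + (3/2)·(2−5) + 7·(5−9)) = ½·(63/2 − 9/2 − 28) = -1/2.
[PBC] = ½·((35/8)·(9−2) + (3/2)·(2−(21/4)) + 7·(21/4−9)) = ½·(245/8 − 39/8 − 105/4) = -1/4, so the A-coordinate is (-1/4)/(-1/2) = 1/2.
[APC] = ½·((9/2)·(21/4−2) + (35/8)·(2−5) + 7·(5−(21/4))) = ½·(117/8 − 105/8 − 7/4) = -1/8, so the B-coordinate is 1/4.
[ABP] = ½·((9/2)·(9−(21/4)) + (3/2)·(21/4−5) + (35/8)·(5−9)) = ½·(135/8 + 3/8 − 35/2) = -1/8, so the C-coordinate is 1/4.
Check: 1/2 + 1/4 + 1/4 = 1.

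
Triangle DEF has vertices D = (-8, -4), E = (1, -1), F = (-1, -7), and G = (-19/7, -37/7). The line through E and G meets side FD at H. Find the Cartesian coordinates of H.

(-10/3, -6)

Barycentric coordinates of G with respect to DEF: (2/7, 1/7, 4/7).
On side FD the E-coordinate is zero; dropping G's E-weight 1/7 and renormalizing the remaining 4/7 : 2/7 gives weights 2/3, 1/3 on F, D.
H = (2/3)·(-1, -7) + (1/3)·(-8, -4) = (-10/3, -6).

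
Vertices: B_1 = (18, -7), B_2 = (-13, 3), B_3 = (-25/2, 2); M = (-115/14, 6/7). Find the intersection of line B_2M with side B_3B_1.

(-89/12, 1/2)

Barycentric coordinates of M with respect to B_1B_2B_3: (1/7, 1/7, 5/7).
On side B_3B_1 the B_2-coordinate is zero; dropping M's B_2-weight 1/7 and renormalizing the remaining 5/7 : 1/7 gives weights 5/6, 1/6 on B_3, B_1.
N = (5/6)·(-25/2, 2) + (1/6)·(18, -7) = (-89/12, 1/2).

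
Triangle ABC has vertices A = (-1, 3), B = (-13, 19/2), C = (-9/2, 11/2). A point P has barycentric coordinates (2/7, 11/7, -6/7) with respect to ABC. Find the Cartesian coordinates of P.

P = (2/7)·A + (11/7)·B + (-6/7)·C.
x-coordinate: (2/7)·(-1) + (11/7)·(-13) + (-6/7)·(-9/2) = -118/7.
y-coordinate: (2/7)·3 + (11/7)·(19/2) + (-6/7)·(11/2) = 155/14.

(-118/7, 155/14)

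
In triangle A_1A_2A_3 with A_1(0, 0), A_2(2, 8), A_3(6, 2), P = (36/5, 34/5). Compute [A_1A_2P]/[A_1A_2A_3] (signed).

1

[A_1A_2A_3] = ½·(0·(8−2) + 2·(2−0) + 6·(0−8)) = ½·(0 + 4 − 48) = -22.
[A_1A_2P] = ½·(0·(8−(34/5)) + 2·(34/5−0) + (36/5)·(0−8)) = ½·(0 + 68/5 − 288/5) = -22, so the ratio is (-22)/(-22) = 1.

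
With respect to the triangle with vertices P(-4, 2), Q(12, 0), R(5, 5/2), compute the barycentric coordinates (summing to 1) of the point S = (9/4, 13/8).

(1/2, 1/4, 1/4)

Signed area of the reference triangle: [PQR] = ½·((-4)·(0−(5/2)) + 12·(5/2−2) + 5·(2−0)) = ½·(10 + 6 + 10) = 13.
[SQR] = ½·((9/4)·(0−(5/2)) + 12·(5/2−(13/8)) + 5·(13/8−0)) = ½·(-45/8 + 21/2 + 65/8) = 13/2, so the P-coordinate is (13/2)/13 = 1/2.
[PSR] = ½·((-4)·(13/8−(5/2)) + (9/4)·(5/2−2) + 5·(2−(13/8))) = ½·(7/2 + 9/8 + 15/8) = 13/4, so the Q-coordinate is 1/4.
[PQS] = ½·((-4)·(0−(13/8)) + 12·(13/8−2) + (9/4)·(2−0)) = ½·(13/2 − 9/2 + 9/2) = 13/4, so the R-coordinate is 1/4.
Check: 1/2 + 1/4 + 1/4 = 1.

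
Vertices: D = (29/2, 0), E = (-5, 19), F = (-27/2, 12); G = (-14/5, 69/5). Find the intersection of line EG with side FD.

(1/2, 6)

Barycentric coordinates of G with respect to DEF: (1/5, 3/5, 1/5).
On side FD the E-coordinate is zero; dropping G's E-weight 3/5 and renormalizing the remaining 1/5 : 1/5 gives weights 1/2, 1/2 on F, D.
H = (1/2)·(-27/2, 12) + (1/2)·(29/2, 0) = (1/2, 6).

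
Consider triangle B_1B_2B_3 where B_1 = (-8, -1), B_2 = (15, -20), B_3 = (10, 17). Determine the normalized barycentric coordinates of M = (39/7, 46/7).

(2/7, 1/7, 4/7)

Signed area of the reference triangle: [B_1B_2B_3] = ½·((-8)·(-20−17) + 15·(17−(-1)) + 10·(-1−(-20))) = ½·(296 + 270 + 190) = 378.
[MB_2B_3] = ½·((39/7)·(-20−17) + 15·(17−(46/7)) + 10·(46/7−(-20))) = ½·(-1443/7 + 1095/7 + 1860/7) = 108, so the B_1-coordinate is 108/378 = 2/7.
[B_1MB_3] = ½·((-8)·(46/7−17) + (39/7)·(17−(-1)) + 10·(-1−(46/7))) = ½·(584/7 + 702/7 − 530/7) = 54, so the B_2-coordinate is 1/7.
[B_1B_2M] = ½·((-8)·(-20−(46/7)) + 15·(46/7−(-1)) + (39/7)·(-1−(-20))) = ½·(1488/7 + 795/7 + 741/7) = 216, so the B_3-coordinate is 4/7.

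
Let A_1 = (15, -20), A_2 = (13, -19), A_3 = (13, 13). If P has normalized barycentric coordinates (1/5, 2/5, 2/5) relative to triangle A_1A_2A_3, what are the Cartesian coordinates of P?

P = (1/5)·A_1 + (2/5)·A_2 + (2/5)·A_3.
x-coordinate: (1/5)·15 + (2/5)·13 + (2/5)·13 = 67/5.
y-coordinate: (1/5)·(-20) + (2/5)·(-19) + (2/5)·13 = -32/5.

(67/5, -32/5)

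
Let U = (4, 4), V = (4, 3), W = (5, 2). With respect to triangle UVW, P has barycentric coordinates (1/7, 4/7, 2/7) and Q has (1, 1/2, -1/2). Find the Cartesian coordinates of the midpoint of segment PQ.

(109/28, 103/28)

Barycentric coordinates of the midpoint are the average: (4/7, 15/28, -3/28).
Converting: (4/7)·U + (15/28)·V + (-3/28)·W = (109/28, 103/28).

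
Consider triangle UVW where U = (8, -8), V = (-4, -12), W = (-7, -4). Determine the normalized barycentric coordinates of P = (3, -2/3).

(5/6, -5/6, 1)

Signed area of the reference triangle: [UVW] = ½·(8·(-12−(-4)) + (-4)·(-4−(-8)) + (-7)·(-8−(-12))) = ½·(-64 − 16 − 28) = -54.
[PVW] = ½·(3·(-12−(-4)) + (-4)·(-4−(-2/3)) + (-7)·(-2/3−(-12))) = ½·(-24 + 40/3 − 238/3) = -45, so the U-coordinate is (-45)/(-54) = 5/6.
[UPW] = ½·(8·(-2/3−(-4)) + 3·(-4−(-8)) + (-7)·(-8−(-2/3))) = ½·(80/3 + 12 + 154/3) = 45, so the V-coordinate is -5/6.
[UVP] = ½·(8·(-12−(-2/3)) + (-4)·(-2/3−(-8)) + 3·(-8−(-12))) = ½·(-272/3 − 88/3 + 12) = -54, so the W-coordinate is 1.
Check: 5/6 − 5/6 + 1 = 1.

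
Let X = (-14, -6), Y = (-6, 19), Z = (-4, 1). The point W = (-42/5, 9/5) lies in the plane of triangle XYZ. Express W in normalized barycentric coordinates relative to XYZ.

(2/5, 1/5, 2/5)

Signed area of the reference triangle: [XYZ] = ½·((-14)·(19−1) + (-6)·(1−(-6)) + (-4)·(-6−19)) = ½·(-252 − 42 + 100) = -97.
[WYZ] = ½·((-42/5)·(19−1) + (-6)·(1−(9/5)) + (-4)·(9/5−19)) = ½·(-756/5 + 24/5 + 344/5) = -194/5, so the X-coordinate is (-194/5)/(-97) = 2/5.
[XWZ] = ½·((-14)·(9/5−1) + (-42/5)·(1−(-6)) + (-4)·(-6−(9/5))) = ½·(-56/5 − 294/5 + 156/5) = -97/5, so the Y-coordinate is 1/5.
[XYW] = ½·((-14)·(19−(9/5)) + (-6)·(9/5−(-6)) + (-42/5)·(-6−19)) = ½·(-1204/5 − 234/5 + 210) = -194/5, so the Z-coordinate is 2/5.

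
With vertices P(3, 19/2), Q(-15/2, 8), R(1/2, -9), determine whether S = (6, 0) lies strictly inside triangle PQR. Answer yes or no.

Barycentric coordinates of S: (331/381, -317/762, 139/254).
The three coordinates are positive, negative, positive; a point is interior exactly when all three are positive.

no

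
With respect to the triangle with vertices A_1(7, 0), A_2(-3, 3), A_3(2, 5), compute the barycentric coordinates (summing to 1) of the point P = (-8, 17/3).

(-2/3, 4/3, 1/3)

Signed area of the reference triangle: [A_1A_2A_3] = ½·(7·(3−5) + (-3)·(5−0) + 2·(0−3)) = ½·(-14 − 15 − 6) = -35/2.
[PA_2A_3] = ½·((-8)·(3−5) + (-3)·(5−(17/3)) + 2·(17/3−3)) = ½·(16 + 2 + 16/3) = 35/3, so the A_1-coordinate is (35/3)/(-35/2) = -2/3.
[A_1PA_3] = ½·(7·(17/3−5) + (-8)·(5−0) + 2·(0−(17/3))) = ½·(14/3 − 40 − 34/3) = -70/3, so the A_2-coordinate is 4/3.
[A_1A_2P] = ½·(7·(3−(17/3)) + (-3)·(17/3−0) + (-8)·(0−3)) = ½·(-56/3 − 17 + 24) = -35/6, so the A_3-coordinate is 1/3.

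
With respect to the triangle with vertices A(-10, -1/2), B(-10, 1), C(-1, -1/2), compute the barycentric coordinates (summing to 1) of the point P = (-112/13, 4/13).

Signed area of the reference triangle: [ABC] = ½·((-10)·(1−(-1/2)) + (-10)·(-1/2−(-1/2)) + (-1)·(-1/2−1)) = ½·(-15 + 0 + 3/2) = -27/4.
[PBC] = ½·((-112/13)·(1−(-1/2)) + (-10)·(-1/2−(4/13)) + (-1)·(4/13−1)) = ½·(-168/13 + 105/13 + 9/13) = -27/13, so the A-coordinate is (-27/13)/(-27/4) = 4/13.
[APC] = ½·((-10)·(4/13−(-1/2)) + (-112/13)·(-1/2−(-1/2)) + (-1)·(-1/2−(4/13))) = ½·(-105/13 + 0 + 21/26) = -189/52, so the B-coordinate is 7/13.
[ABP] = ½·((-10)·(1−(4/13)) + (-10)·(4/13−(-1/2)) + (-112/13)·(-1/2−1)) = ½·(-90/13 − 105/13 + 168/13) = -27/26, so the C-coordinate is 2/13.

(4/13, 7/13, 2/13)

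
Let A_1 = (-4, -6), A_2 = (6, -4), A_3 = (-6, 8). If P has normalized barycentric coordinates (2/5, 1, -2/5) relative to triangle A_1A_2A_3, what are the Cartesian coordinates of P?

P = (2/5)·A_1 + 1·A_2 + (-2/5)·A_3.
x-coordinate: (2/5)·(-4) + 1·6 + (-2/5)·(-6) = 34/5.
y-coordinate: (2/5)·(-6) + 1·(-4) + (-2/5)·8 = -48/5.

(34/5, -48/5)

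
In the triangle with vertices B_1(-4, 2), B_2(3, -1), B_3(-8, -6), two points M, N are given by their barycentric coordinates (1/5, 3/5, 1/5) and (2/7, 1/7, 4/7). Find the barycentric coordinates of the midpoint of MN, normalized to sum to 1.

(17/70, 13/35, 27/70)

Since both coordinate triples sum to 1, the midpoint's barycentrics are the componentwise average.
(1/5+2/7)/2 = 17/70; similarly 13/35 and 27/70.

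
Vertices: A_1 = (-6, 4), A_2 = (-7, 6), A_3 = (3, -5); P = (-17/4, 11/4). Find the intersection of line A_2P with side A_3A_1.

(-3/2, -1/2)

Barycentric coordinates of P with respect to A_1A_2A_3: (1/4, 1/2, 1/4).
On side A_3A_1 the A_2-coordinate is zero; dropping P's A_2-weight 1/2 and renormalizing the remaining 1/4 : 1/4 gives weights 1/2, 1/2 on A_3, A_1.
Q = (1/2)·(3, -5) + (1/2)·(-6, 4) = (-3/2, -1/2).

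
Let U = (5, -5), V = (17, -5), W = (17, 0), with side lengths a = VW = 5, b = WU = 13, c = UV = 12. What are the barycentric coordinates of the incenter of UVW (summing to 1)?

(1/6, 13/30, 2/5)

The incenter has barycentric coordinates proportional to the opposite side lengths: (5 : 13 : 12).
Normalizing by 5+13+12 = 30 gives (1/6, 13/30, 2/5).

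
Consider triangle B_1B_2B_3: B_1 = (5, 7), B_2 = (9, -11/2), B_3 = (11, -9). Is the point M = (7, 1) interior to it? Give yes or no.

yes

Barycentric coordinates of M: (6/11, 4/11, 1/11).
The three coordinates are positive, positive, positive; a point is interior exactly when all three are positive.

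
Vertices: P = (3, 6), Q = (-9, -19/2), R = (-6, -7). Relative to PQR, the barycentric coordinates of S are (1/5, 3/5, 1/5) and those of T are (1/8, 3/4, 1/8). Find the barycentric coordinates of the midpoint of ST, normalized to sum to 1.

(13/80, 27/40, 13/80)

Since both coordinate triples sum to 1, the midpoint's barycentrics are the componentwise average.
(1/5+1/8)/2 = 13/80; similarly 27/40 and 13/80.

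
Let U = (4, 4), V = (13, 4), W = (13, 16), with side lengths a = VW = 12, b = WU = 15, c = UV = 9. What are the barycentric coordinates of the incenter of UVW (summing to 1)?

(1/3, 5/12, 1/4)

The incenter has barycentric coordinates proportional to the opposite side lengths: (12 : 15 : 9).
Normalizing by 12+15+9 = 36 gives (1/3, 5/12, 1/4).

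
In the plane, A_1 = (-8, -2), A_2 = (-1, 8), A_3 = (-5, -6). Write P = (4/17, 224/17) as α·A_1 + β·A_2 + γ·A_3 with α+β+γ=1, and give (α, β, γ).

(1/17, 23/17, -7/17)

Signed area of the reference triangle: [A_1A_2A_3] = ½·((-8)·(8−(-6)) + (-1)·(-6−(-2)) + (-5)·(-2−8)) = ½·(-112 + 4 + 50) = -29.
[PA_2A_3] = ½·((4/17)·(8−(-6)) + (-1)·(-6−(224/17)) + (-5)·(224/17−8)) = ½·(56/17 + 326/17 − 440/17) = -29/17, so the A_1-coordinate is (-29/17)/(-29) = 1/17.
[A_1PA_3] = ½·((-8)·(224/17−(-6)) + (4/17)·(-6−(-2)) + (-5)·(-2−(224/17))) = ½·(-2608/17 − 16/17 + 1290/17) = -667/17, so the A_2-coordinate is 23/17.
[A_1A_2P] = ½·((-8)·(8−(224/17)) + (-1)·(224/17−(-2)) + (4/17)·(-2−8)) = ½·(704/17 − 258/17 − 40/17) = 203/17, so the A_3-coordinate is -7/17.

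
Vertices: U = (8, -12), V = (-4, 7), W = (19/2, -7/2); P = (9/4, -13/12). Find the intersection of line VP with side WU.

Barycentric coordinates of P with respect to UVW: (1/3, 1/2, 1/6).
On side WU the V-coordinate is zero; dropping P's V-weight 1/2 and renormalizing the remaining 1/6 : 1/3 gives weights 1/3, 2/3 on W, U.
Q = (1/3)·(19/2, -7/2) + (2/3)·(8, -12) = (17/2, -55/6).

(17/2, -55/6)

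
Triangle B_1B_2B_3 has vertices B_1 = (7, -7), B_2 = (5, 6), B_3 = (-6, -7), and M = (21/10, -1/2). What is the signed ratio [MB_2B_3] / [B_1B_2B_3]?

1/5

[B_1B_2B_3] = ½·(7·(6−(-7)) + 5·(-7−(-7)) + (-6)·(-7−6)) = ½·(91 + 0 + 78) = 169/2.
[MB_2B_3] = ½·((21/10)·(6−(-7)) + 5·(-7−(-1/2)) + (-6)·(-1/2−6)) = ½·(273/10 − 65/2 + 39) = 169/10, so the ratio is (169/10)/(169/2) = 1/5.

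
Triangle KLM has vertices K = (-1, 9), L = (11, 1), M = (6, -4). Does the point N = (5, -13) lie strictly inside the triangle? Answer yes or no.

no

Barycentric coordinates of N: (-2/5, -19/25, 54/25).
The three coordinates are negative, negative, positive; a point is interior exactly when all three are positive.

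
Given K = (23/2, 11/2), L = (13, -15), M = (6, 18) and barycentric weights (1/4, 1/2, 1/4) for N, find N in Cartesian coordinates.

N = (1/4)·K + (1/2)·L + (1/4)·M.
x-coordinate: (1/4)·(23/2) + (1/2)·13 + (1/4)·6 = 87/8.
y-coordinate: (1/4)·(11/2) + (1/2)·(-15) + (1/4)·18 = -13/8.

(87/8, -13/8)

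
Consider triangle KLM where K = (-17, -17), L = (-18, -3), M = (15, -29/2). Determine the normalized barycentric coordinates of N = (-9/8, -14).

(3/8, 1/8, 1/2)

Signed area of the reference triangle: [KLM] = ½·((-17)·(-3−(-29/2)) + (-18)·(-29/2−(-17)) + 15·(-17−(-3))) = ½·(-391/2 − 45 − 210) = -901/4.
[NLM] = ½·((-9/8)·(-3−(-29/2)) + (-18)·(-29/2−(-14)) + 15·(-14−(-3))) = ½·(-207/16 + 9 − 165) = -2703/32, so the K-coordinate is (-2703/32)/(-901/4) = 3/8.
[KNM] = ½·((-17)·(-14−(-29/2)) + (-9/8)·(-29/2−(-17)) + 15·(-17−(-14))) = ½·(-17/2 − 45/16 − 45) = -901/32, so the L-coordinate is 1/8.
[KLN] = ½·((-17)·(-3−(-14)) + (-18)·(-14−(-17)) + (-9/8)·(-17−(-3))) = ½·(-187 − 54 + 63/4) = -901/8, so the M-coordinate is 1/2.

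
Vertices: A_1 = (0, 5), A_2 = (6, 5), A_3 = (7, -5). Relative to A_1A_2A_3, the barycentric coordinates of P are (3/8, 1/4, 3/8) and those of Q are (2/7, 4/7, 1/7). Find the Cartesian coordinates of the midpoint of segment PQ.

(479/112, 135/56)

Barycentric coordinates of the midpoint are the average: (37/112, 23/56, 29/112).
Converting: (37/112)·A_1 + (23/56)·A_2 + (29/112)·A_3 = (479/112, 135/56).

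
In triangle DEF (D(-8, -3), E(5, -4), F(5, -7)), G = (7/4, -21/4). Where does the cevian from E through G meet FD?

(2/3, -17/3)

Barycentric coordinates of G with respect to DEF: (1/4, 1/4, 1/2).
On side FD the E-coordinate is zero; dropping G's E-weight 1/4 and renormalizing the remaining 1/2 : 1/4 gives weights 2/3, 1/3 on F, D.
H = (2/3)·(5, -7) + (1/3)·(-8, -3) = (2/3, -17/3).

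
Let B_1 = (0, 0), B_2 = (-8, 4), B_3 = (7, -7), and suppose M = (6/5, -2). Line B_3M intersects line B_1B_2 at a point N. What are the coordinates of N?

Barycentric coordinates of M with respect to B_1B_2B_3: (2/5, 1/5, 2/5).
On side B_1B_2 the B_3-coordinate is zero; dropping M's B_3-weight 2/5 and renormalizing the remaining 2/5 : 1/5 gives weights 2/3, 1/3 on B_1, B_2.
N = (2/3)·(0, 0) + (1/3)·(-8, 4) = (-8/3, 4/3).

(-8/3, 4/3)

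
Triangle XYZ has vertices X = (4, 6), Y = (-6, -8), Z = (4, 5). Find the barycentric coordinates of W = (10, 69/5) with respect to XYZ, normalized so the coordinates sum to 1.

Signed area of the reference triangle: [XYZ] = ½·(4·(-8−5) + (-6)·(5−6) + 4·(6−(-8))) = ½·(-52 + 6 + 56) = 5.
[WYZ] = ½·(10·(-8−5) + (-6)·(5−(69/5)) + 4·(69/5−(-8))) = ½·(-130 + 264/5 + 436/5) = 5, so the X-coordinate is 5/5 = 1.
[XWZ] = ½·(4·(69/5−5) + 10·(5−6) + 4·(6−(69/5))) = ½·(176/5 − 10 − 156/5) = -3, so the Y-coordinate is -3/5.
[XYW] = ½·(4·(-8−(69/5)) + (-6)·(69/5−6) + 10·(6−(-8))) = ½·(-436/5 − 234/5 + 140) = 3, so the Z-coordinate is 3/5.
Check: 1 − 3/5 + 3/5 = 1.

(1, -3/5, 3/5)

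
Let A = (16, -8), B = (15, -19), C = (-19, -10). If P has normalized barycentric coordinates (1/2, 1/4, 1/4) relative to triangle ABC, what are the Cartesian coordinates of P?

P = (1/2)·A + (1/4)·B + (1/4)·C.
x-coordinate: (1/2)·16 + (1/4)·15 + (1/4)·(-19) = 7.
y-coordinate: (1/2)·(-8) + (1/4)·(-19) + (1/4)·(-10) = -45/4.

(7, -45/4)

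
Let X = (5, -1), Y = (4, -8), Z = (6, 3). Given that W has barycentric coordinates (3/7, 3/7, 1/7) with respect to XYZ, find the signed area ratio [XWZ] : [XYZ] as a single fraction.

The signed ratio [XWZ]/[XYZ] equals the barycentric coordinate of W at vertex Y, which is 3/7.

3/7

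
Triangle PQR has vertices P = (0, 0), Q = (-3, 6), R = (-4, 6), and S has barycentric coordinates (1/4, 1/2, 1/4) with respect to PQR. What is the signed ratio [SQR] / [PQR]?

The signed ratio [SQR]/[PQR] equals the barycentric coordinate of S at vertex P, which is 1/4.

1/4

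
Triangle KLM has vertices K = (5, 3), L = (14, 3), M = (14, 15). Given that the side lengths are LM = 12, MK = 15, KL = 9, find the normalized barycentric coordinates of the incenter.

The incenter has barycentric coordinates proportional to the opposite side lengths: (12 : 15 : 9).
Normalizing by 12+15+9 = 36 gives (1/3, 5/12, 1/4).

(1/3, 5/12, 1/4)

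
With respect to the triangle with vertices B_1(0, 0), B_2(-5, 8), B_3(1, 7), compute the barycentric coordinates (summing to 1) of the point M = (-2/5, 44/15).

(3/5, 2/15, 4/15)

Signed area of the reference triangle: [B_1B_2B_3] = ½·(0·(8−7) + (-5)·(7−0) + 1·(0−8)) = ½·(0 − 35 − 8) = -43/2.
[MB_2B_3] = ½·((-2/5)·(8−7) + (-5)·(7−(44/15)) + 1·(44/15−8)) = ½·(-2/5 − 61/3 − 76/15) = -129/10, so the B_1-coordinate is (-129/10)/(-43/2) = 3/5.
[B_1MB_3] = ½·(0·(44/15−7) + (-2/5)·(7−0) + 1·(0−(44/15))) = ½·(0 − 14/5 − 44/15) = -43/15, so the B_2-coordinate is 2/15.
[B_1B_2M] = ½·(0·(8−(44/15)) + (-5)·(44/15−0) + (-2/5)·(0−8)) = ½·(0 − 44/3 + 16/5) = -86/15, so the B_3-coordinate is 4/15.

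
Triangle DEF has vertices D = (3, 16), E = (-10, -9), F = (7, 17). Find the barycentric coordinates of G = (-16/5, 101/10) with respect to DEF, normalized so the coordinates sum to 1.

Signed area of the reference triangle: [DEF] = ½·(3·(-9−17) + (-10)·(17−16) + 7·(16−(-9))) = ½·(-78 − 10 + 175) = 87/2.
[GEF] = ½·((-16/5)·(-9−17) + (-10)·(17−(101/10)) + 7·(101/10−(-9))) = ½·(416/5 − 69 + 1337/10) = 1479/20, so the D-coordinate is (1479/20)/(87/2) = 17/10.
[DGF] = ½·(3·(101/10−17) + (-16/5)·(17−16) + 7·(16−(101/10))) = ½·(-207/10 − 16/5 + 413/10) = 87/10, so the E-coordinate is 1/5.
[DEG] = ½·(3·(-9−(101/10)) + (-10)·(101/10−16) + (-16/5)·(16−(-9))) = ½·(-573/10 + 59 − 80) = -783/20, so the F-coordinate is -9/10.
Check: 17/10 + 1/5 − 9/10 = 1.

(17/10, 1/5, -9/10)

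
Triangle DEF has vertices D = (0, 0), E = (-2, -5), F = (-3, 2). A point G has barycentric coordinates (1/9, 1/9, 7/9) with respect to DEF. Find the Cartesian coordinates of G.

G = (1/9)·D + (1/9)·E + (7/9)·F.
x-coordinate: (1/9)·0 + (1/9)·(-2) + (7/9)·(-3) = -23/9.
y-coordinate: (1/9)·0 + (1/9)·(-5) + (7/9)·2 = 1.

(-23/9, 1)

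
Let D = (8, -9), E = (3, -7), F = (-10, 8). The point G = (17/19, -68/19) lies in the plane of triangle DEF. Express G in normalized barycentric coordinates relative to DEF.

Signed area of the reference triangle: [DEF] = ½·(8·(-7−8) + 3·(8−(-9)) + (-10)·(-9−(-7))) = ½·(-120 + 51 + 20) = -49/2.
[GEF] = ½·((17/19)·(-7−8) + 3·(8−(-68/19)) + (-10)·(-68/19−(-7))) = ½·(-255/19 + 660/19 − 650/19) = -245/38, so the D-coordinate is (-245/38)/(-49/2) = 5/19.
[DGF] = ½·(8·(-68/19−8) + (17/19)·(8−(-9)) + (-10)·(-9−(-68/19))) = ½·(-1760/19 + 289/19 + 1030/19) = -441/38, so the E-coordinate is 9/19.
[DEG] = ½·(8·(-7−(-68/19)) + 3·(-68/19−(-9)) + (17/19)·(-9−(-7))) = ½·(-520/19 + 309/19 − 34/19) = -245/38, so the F-coordinate is 5/19.
Check: 5/19 + 9/19 + 5/19 = 1.

(5/19, 9/19, 5/19)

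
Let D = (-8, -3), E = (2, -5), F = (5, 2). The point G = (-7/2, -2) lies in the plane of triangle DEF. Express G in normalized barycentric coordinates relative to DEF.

(5/8, 1/8, 1/4)

Signed area of the reference triangle: [DEF] = ½·((-8)·(-5−2) + 2·(2−(-3)) + 5·(-3−(-5))) = ½·(56 + 10 + 10) = 38.
[GEF] = ½·((-7/2)·(-5−2) + 2·(2−(-2)) + 5·(-2−(-5))) = ½·(49/2 + 8 + 15) = 95/4, so the D-coordinate is (95/4)/38 = 5/8.
[DGF] = ½·((-8)·(-2−2) + (-7/2)·(2−(-3)) + 5·(-3−(-2))) = ½·(32 − 35/2 − 5) = 19/4, so the E-coordinate is 1/8.
[DEG] = ½·((-8)·(-5−(-2)) + 2·(-2−(-3)) + (-7/2)·(-3−(-5))) = ½·(24 + 2 − 7) = 19/2, so the F-coordinate is 1/4.
Check: 5/8 + 1/8 + 1/4 = 1.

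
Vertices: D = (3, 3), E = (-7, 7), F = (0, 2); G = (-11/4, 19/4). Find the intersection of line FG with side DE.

Barycentric coordinates of G with respect to DEF: (1/4, 1/2, 1/4).
On side DE the F-coordinate is zero; dropping G's F-weight 1/4 and renormalizing the remaining 1/4 : 1/2 gives weights 1/3, 2/3 on D, E.
H = (1/3)·(3, 3) + (2/3)·(-7, 7) = (-11/3, 17/3).

(-11/3, 17/3)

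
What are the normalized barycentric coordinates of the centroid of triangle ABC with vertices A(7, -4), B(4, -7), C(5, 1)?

The centroid is the average of the vertices, so each weight is 1/3.

(1/3, 1/3, 1/3)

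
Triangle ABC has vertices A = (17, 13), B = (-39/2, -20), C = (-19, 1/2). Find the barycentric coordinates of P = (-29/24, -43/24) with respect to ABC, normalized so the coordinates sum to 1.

Signed area of the reference triangle: [ABC] = ½·(17·(-20−(1/2)) + (-39/2)·(1/2−13) + (-19)·(13−(-20))) = ½·(-697/2 + 975/4 − 627) = -2927/8.
[PBC] = ½·((-29/24)·(-20−(1/2)) + (-39/2)·(1/2−(-43/24)) + (-19)·(-43/24−(-20))) = ½·(1189/48 − 715/16 − 8303/24) = -2927/16, so the A-coordinate is (-2927/16)/(-2927/8) = 1/2.
[APC] = ½·(17·(-43/24−(1/2)) + (-29/24)·(1/2−13) + (-19)·(13−(-43/24))) = ½·(-935/24 + 725/48 − 6745/24) = -14635/96, so the B-coordinate is 5/12.
[ABP] = ½·(17·(-20−(-43/24)) + (-39/2)·(-43/24−13) + (-29/24)·(13−(-20))) = ½·(-7429/24 + 4615/16 − 319/8) = -2927/96, so the C-coordinate is 1/12.
Check: 1/2 + 5/12 + 1/12 = 1.

(1/2, 5/12, 1/12)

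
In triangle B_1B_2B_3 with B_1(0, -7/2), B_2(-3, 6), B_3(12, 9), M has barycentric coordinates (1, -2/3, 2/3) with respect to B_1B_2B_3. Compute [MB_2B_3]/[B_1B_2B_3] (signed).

1

The signed ratio [MB_2B_3]/[B_1B_2B_3] equals the barycentric coordinate of M at vertex B_1, which is 1.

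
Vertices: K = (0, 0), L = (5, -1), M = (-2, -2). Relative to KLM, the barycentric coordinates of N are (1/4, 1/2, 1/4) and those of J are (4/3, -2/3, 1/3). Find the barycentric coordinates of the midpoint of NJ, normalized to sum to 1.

Since both coordinate triples sum to 1, the midpoint's barycentrics are the componentwise average.
(1/4+4/3)/2 = 19/24; similarly -1/12 and 7/24.

(19/24, -1/12, 7/24)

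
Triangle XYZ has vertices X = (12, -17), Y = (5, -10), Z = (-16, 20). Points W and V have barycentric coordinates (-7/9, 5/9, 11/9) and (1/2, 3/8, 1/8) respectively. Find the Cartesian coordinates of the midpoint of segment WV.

Barycentric coordinates of the midpoint are the average: (-5/36, 67/144, 97/144).
Converting: (-5/36)·X + (67/144)·Y + (97/144)·Z = (-1457/144, 805/72).

(-1457/144, 805/72)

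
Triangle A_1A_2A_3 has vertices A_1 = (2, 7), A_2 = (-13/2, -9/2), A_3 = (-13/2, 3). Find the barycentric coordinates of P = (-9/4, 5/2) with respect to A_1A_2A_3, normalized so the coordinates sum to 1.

(1/2, 1/3, 1/6)

Signed area of the reference triangle: [A_1A_2A_3] = ½·(2·(-9/2−3) + (-13/2)·(3−7) + (-13/2)·(7−(-9/2))) = ½·(-15 + 26 − 299/4) = -255/8.
[PA_2A_3] = ½·((-9/4)·(-9/2−3) + (-13/2)·(3−(5/2)) + (-13/2)·(5/2−(-9/2))) = ½·(135/8 − 13/4 − 91/2) = -255/16, so the A_1-coordinate is (-255/16)/(-255/8) = 1/2.
[A_1PA_3] = ½·(2·(5/2−3) + (-9/4)·(3−7) + (-13/2)·(7−(5/2))) = ½·(-1 + 9 − 117/4) = -85/8, so the A_2-coordinate is 1/3.
[A_1A_2P] = ½·(2·(-9/2−(5/2)) + (-13/2)·(5/2−7) + (-9/4)·(7−(-9/2))) = ½·(-14 + 117/4 − 207/8) = -85/16, so the A_3-coordinate is 1/6.
Check: 1/2 + 1/3 + 1/6 = 1.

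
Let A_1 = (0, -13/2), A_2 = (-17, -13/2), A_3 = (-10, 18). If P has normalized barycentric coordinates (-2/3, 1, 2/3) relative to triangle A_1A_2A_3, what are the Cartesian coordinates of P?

P = (-2/3)·A_1 + 1·A_2 + (2/3)·A_3.
x-coordinate: (-2/3)·0 + 1·(-17) + (2/3)·(-10) = -71/3.
y-coordinate: (-2/3)·(-13/2) + 1·(-13/2) + (2/3)·18 = 59/6.

(-71/3, 59/6)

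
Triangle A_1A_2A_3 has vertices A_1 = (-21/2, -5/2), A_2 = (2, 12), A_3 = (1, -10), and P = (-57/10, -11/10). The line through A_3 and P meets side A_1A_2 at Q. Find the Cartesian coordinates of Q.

Barycentric coordinates of P with respect to A_1A_2A_3: (3/5, 1/5, 1/5).
On side A_1A_2 the A_3-coordinate is zero; dropping P's A_3-weight 1/5 and renormalizing the remaining 3/5 : 1/5 gives weights 3/4, 1/4 on A_1, A_2.
Q = (3/4)·(-21/2, -5/2) + (1/4)·(2, 12) = (-59/8, 9/8).

(-59/8, 9/8)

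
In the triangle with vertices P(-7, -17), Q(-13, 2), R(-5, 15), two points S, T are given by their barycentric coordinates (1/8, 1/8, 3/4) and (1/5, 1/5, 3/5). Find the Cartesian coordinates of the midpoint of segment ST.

(-53/8, 123/16)

Barycentric coordinates of the midpoint are the average: (13/80, 13/80, 27/40).
Converting: (13/80)·P + (13/80)·Q + (27/40)·R = (-53/8, 123/16).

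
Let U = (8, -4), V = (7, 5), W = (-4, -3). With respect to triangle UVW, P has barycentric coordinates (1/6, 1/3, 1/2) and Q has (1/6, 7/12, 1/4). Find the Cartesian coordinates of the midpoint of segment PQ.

Barycentric coordinates of the midpoint are the average: (1/6, 11/24, 3/8).
Converting: (1/6)·U + (11/24)·V + (3/8)·W = (73/24, 1/2).

(73/24, 1/2)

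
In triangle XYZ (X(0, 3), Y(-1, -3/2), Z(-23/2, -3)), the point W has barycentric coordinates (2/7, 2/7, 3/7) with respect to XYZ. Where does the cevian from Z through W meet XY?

Line ZW meets XY where the Z-coordinate vanishes; zeroing W's Z-weight and renormalizing leaves X, Y-weights 2/7 : 2/7 → (1/2, 1/2).
So V = (1/2)·X + (1/2)·Y = (-1/2, 3/4).

(-1/2, 3/4)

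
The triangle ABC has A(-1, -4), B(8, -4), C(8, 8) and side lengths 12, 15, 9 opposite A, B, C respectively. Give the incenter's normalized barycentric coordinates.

The incenter has barycentric coordinates proportional to the opposite side lengths: (12 : 15 : 9).
Normalizing by 12+15+9 = 36 gives (1/3, 5/12, 1/4).

(1/3, 5/12, 1/4)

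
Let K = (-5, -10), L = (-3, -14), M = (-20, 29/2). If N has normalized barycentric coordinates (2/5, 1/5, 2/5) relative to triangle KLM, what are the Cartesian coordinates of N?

N = (2/5)·K + (1/5)·L + (2/5)·M.
x-coordinate: (2/5)·(-5) + (1/5)·(-3) + (2/5)·(-20) = -53/5.
y-coordinate: (2/5)·(-10) + (1/5)·(-14) + (2/5)·(29/2) = -1.

(-53/5, -1)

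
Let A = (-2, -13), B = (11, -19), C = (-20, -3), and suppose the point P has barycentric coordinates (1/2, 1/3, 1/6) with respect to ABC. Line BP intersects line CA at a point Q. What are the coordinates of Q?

(-13/2, -21/2)

Line BP meets CA where the B-coordinate vanishes; zeroing P's B-weight and renormalizing leaves C, A-weights 1/6 : 1/2 → (1/4, 3/4).
So Q = (1/4)·C + (3/4)·A = (-13/2, -21/2).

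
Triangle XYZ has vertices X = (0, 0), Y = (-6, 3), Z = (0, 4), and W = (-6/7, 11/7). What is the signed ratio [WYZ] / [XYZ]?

[XYZ] = ½·(0·(3−4) + (-6)·(4−0) + 0·(0−3)) = ½·(0 − 24 + 0) = -12.
[WYZ] = ½·((-6/7)·(3−4) + (-6)·(4−(11/7)) + 0·(11/7−3)) = ½·(6/7 − 102/7 + 0) = -48/7, so the ratio is (-48/7)/(-12) = 4/7.

4/7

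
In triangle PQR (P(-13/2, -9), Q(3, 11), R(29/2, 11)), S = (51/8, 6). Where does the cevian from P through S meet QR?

Barycentric coordinates of S with respect to PQR: (1/4, 1/4, 1/2).
On side QR the P-coordinate is zero; dropping S's P-weight 1/4 and renormalizing the remaining 1/4 : 1/2 gives weights 1/3, 2/3 on Q, R.
T = (1/3)·(3, 11) + (2/3)·(29/2, 11) = (32/3, 11).

(32/3, 11)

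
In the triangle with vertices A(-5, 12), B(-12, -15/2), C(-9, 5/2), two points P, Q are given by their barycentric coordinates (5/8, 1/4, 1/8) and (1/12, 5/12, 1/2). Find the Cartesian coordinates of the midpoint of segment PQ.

Barycentric coordinates of the midpoint are the average: (17/48, 1/3, 5/16).
Converting: (17/48)·A + (1/3)·B + (5/16)·C = (-103/12, 81/32).

(-103/12, 81/32)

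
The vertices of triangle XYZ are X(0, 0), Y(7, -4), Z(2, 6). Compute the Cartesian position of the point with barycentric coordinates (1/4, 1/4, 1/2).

W = (1/4)·X + (1/4)·Y + (1/2)·Z.
x-coordinate: (1/4)·0 + (1/4)·7 + (1/2)·2 = 11/4.
y-coordinate: (1/4)·0 + (1/4)·(-4) + (1/2)·6 = 2.

(11/4, 2)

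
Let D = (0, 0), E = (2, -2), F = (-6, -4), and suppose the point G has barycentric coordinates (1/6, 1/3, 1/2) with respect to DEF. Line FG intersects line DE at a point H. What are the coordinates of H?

Line FG meets DE where the F-coordinate vanishes; zeroing G's F-weight and renormalizing leaves D, E-weights 1/6 : 1/3 → (1/3, 2/3).
So H = (1/3)·D + (2/3)·E = (4/3, -4/3).

(4/3, -4/3)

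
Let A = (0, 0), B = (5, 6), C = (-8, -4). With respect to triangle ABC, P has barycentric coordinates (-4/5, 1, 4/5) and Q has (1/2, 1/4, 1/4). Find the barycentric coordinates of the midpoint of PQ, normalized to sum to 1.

(-3/20, 5/8, 21/40)

Since both coordinate triples sum to 1, the midpoint's barycentrics are the componentwise average.
(-4/5+1/2)/2 = -3/20; similarly 5/8 and 21/40.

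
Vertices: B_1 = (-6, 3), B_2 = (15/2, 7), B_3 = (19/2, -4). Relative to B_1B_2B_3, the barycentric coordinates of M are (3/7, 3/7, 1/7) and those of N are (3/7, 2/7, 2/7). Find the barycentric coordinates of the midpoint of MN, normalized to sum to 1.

Since both coordinate triples sum to 1, the midpoint's barycentrics are the componentwise average.
(3/7+3/7)/2 = 3/7; similarly 5/14 and 3/14.

(3/7, 5/14, 3/14)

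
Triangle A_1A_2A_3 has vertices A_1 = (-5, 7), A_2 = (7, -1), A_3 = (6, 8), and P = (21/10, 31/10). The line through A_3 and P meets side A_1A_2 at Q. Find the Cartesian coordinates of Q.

Barycentric coordinates of P with respect to A_1A_2A_3: (2/5, 1/2, 1/10).
On side A_1A_2 the A_3-coordinate is zero; dropping P's A_3-weight 1/10 and renormalizing the remaining 2/5 : 1/2 gives weights 4/9, 5/9 on A_1, A_2.
Q = (4/9)·(-5, 7) + (5/9)·(7, -1) = (5/3, 23/9).

(5/3, 23/9)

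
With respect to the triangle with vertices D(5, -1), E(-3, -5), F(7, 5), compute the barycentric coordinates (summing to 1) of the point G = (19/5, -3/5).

(3/5, 1/5, 1/5)

Signed area of the reference triangle: [DEF] = ½·(5·(-5−5) + (-3)·(5−(-1)) + 7·(-1−(-5))) = ½·(-50 − 18 + 28) = -20.
[GEF] = ½·((19/5)·(-5−5) + (-3)·(5−(-3/5)) + 7·(-3/5−(-5))) = ½·(-38 − 84/5 + 154/5) = -12, so the D-coordinate is (-12)/(-20) = 3/5.
[DGF] = ½·(5·(-3/5−5) + (19/5)·(5−(-1)) + 7·(-1−(-3/5))) = ½·(-28 + 114/5 − 14/5) = -4, so the E-coordinate is 1/5.
[DEG] = ½·(5·(-5−(-3/5)) + (-3)·(-3/5−(-1)) + (19/5)·(-1−(-5))) = ½·(-22 − 6/5 + 76/5) = -4, so the F-coordinate is 1/5.
Check: 3/5 + 1/5 + 1/5 = 1.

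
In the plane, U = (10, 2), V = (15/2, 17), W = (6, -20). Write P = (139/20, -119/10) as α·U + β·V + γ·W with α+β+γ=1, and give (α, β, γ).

Signed area of the reference triangle: [UVW] = ½·(10·(17−(-20)) + (15/2)·(-20−2) + 6·(2−17)) = ½·(370 − 165 − 90) = 115/2.
[PVW] = ½·((139/20)·(17−(-20)) + (15/2)·(-20−(-119/10)) + 6·(-119/10−17)) = ½·(5143/20 − 243/4 − 867/5) = 23/2, so the U-coordinate is (23/2)/(115/2) = 1/5.
[UPW] = ½·(10·(-119/10−(-20)) + (139/20)·(-20−2) + 6·(2−(-119/10))) = ½·(81 − 1529/10 + 417/5) = 23/4, so the V-coordinate is 1/10.
[UVP] = ½·(10·(17−(-119/10)) + (15/2)·(-119/10−2) + (139/20)·(2−17)) = ½·(289 − 417/4 − 417/4) = 161/4, so the W-coordinate is 7/10.
Check: 1/5 + 1/10 + 7/10 = 1.

(1/5, 1/10, 7/10)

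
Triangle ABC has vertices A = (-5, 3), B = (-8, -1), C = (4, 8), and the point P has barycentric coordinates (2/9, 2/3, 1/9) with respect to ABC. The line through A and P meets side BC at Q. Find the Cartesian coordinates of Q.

(-44/7, 2/7)

Line AP meets BC where the A-coordinate vanishes; zeroing P's A-weight and renormalizing leaves B, C-weights 2/3 : 1/9 → (6/7, 1/7).
So Q = (6/7)·B + (1/7)·C = (-44/7, 2/7).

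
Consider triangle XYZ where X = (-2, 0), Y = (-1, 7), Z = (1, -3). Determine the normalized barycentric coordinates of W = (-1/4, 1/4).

Signed area of the reference triangle: [XYZ] = ½·((-2)·(7−(-3)) + (-1)·(-3−0) + 1·(0−7)) = ½·(-20 + 3 − 7) = -12.
[WYZ] = ½·((-1/4)·(7−(-3)) + (-1)·(-3−(1/4)) + 1·(1/4−7)) = ½·(-5/2 + 13/4 − 27/4) = -3, so the X-coordinate is (-3)/(-12) = 1/4.
[XWZ] = ½·((-2)·(1/4−(-3)) + (-1/4)·(-3−0) + 1·(0−(1/4))) = ½·(-13/2 + 3/4 − 1/4) = -3, so the Y-coordinate is 1/4.
[XYW] = ½·((-2)·(7−(1/4)) + (-1)·(1/4−0) + (-1/4)·(0−7)) = ½·(-27/2 − 1/4 + 7/4) = -6, so the Z-coordinate is 1/2.

(1/4, 1/4, 1/2)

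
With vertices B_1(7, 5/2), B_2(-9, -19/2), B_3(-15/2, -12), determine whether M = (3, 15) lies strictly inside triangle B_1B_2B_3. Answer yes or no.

no

Barycentric coordinates of M: (267/232, 33/8, -124/29).
The three coordinates are positive, positive, negative; a point is interior exactly when all three are positive.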